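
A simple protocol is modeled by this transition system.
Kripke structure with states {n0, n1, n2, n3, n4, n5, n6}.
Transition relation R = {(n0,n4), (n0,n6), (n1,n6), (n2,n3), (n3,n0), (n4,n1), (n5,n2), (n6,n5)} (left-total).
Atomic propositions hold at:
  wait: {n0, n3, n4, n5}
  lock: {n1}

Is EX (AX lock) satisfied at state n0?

Sat(AX lock) = {s : every successor in {n1}} = {n4}
Sat(EX (AX lock)) = {s : some successor in {n4}} = {n0}
n0 ∈ Sat(EX (AX lock)) = {n0}, so the formula holds at n0.

Yes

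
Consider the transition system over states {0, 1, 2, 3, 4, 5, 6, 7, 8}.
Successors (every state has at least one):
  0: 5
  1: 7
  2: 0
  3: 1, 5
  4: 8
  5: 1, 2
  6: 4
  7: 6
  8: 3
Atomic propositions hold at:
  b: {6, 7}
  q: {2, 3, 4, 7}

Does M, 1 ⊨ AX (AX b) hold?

Sat(AX b) = {s : every successor in {6, 7}} = {1, 7}
Sat(AX (AX b)) = {s : every successor in {1, 7}} = {1}
1 ∈ Sat(AX (AX b)) = {1}, so the formula holds at 1.

Yes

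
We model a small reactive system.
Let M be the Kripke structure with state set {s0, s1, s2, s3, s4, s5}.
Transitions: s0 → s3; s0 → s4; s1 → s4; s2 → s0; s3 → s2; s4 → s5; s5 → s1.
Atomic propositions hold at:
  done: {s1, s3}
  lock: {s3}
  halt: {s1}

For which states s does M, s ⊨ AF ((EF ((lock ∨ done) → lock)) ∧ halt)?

Sat(lock ∨ done) = {s1, s3}
Sat((lock ∨ done) → lock) = {s0, s2, s3, s4, s5}
EF ((lock ∨ done) → lock): least fixpoint, start Z0 = {s0, s2, s3, s4, s5}, add states with some successor in Z. Z1 = {s0, s1, s2, s3, s4, s5}; fixed.
Sat(EF ((lock ∨ done) → lock)) = {s0, s1, s2, s3, s4, s5}
Sat((EF ((lock ∨ done) → lock)) ∧ halt) = {s1}
AF ((EF ((lock ∨ done) → lock)) ∧ halt): least fixpoint, start Z0 = {s1}, add states with every successor in Z. Z1 = {s1, s5}; Z2 = {s1, s4, s5}; fixed.
Sat(AF ((EF ((lock ∨ done) → lock)) ∧ halt)) = {s1, s4, s5}

{s1, s4, s5}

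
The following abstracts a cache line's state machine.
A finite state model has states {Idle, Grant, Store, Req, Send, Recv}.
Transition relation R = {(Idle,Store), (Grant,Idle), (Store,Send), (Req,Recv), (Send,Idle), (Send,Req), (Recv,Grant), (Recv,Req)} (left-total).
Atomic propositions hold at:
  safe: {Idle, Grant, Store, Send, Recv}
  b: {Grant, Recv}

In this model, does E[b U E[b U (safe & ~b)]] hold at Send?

Yes

Sat(~b) = {Idle, Store, Req, Send}
Sat(safe & ~b) = {Idle, Store, Send}
E[b U (safe & ~b)]: least fixpoint, start Z0 = Sat((safe & ~b)) = {Idle, Store, Send}, add states in Sat(b) with some successor in Z. Z1 = {Idle, Grant, Store, Send}; Z2 = {Idle, Grant, Store, Send, Recv}; fixed.
Sat(E[b U (safe & ~b)]) = {Idle, Grant, Store, Send, Recv}
E[b U E[b U (safe & ~b)]]: least fixpoint, start Z0 = Sat(E[b U (safe & ~b)]) = {Idle, Grant, Store, Send, Recv}, add states in Sat(b) with some successor in Z. Already a fixed point.
Sat(E[b U E[b U (safe & ~b)]]) = {Idle, Grant, Store, Send, Recv}
Send ∈ Sat(E[b U E[b U (safe & ~b)]]) = {Idle, Grant, Store, Send, Recv}, so the formula holds at Send.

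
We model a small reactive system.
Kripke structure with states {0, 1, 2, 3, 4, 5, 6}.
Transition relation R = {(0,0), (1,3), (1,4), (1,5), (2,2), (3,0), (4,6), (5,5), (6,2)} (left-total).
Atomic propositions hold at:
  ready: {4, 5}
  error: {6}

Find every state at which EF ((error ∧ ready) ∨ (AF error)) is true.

{1, 4, 6}

Sat(error ∧ ready) = ∅
AF error: least fixpoint, start Z0 = {6}, add states with every successor in Z. Z1 = {4, 6}; fixed.
Sat(AF error) = {4, 6}
Sat((error ∧ ready) ∨ (AF error)) = {4, 6}
EF ((error ∧ ready) ∨ (AF error)): least fixpoint, start Z0 = {4, 6}, add states with some successor in Z. Z1 = {1, 4, 6}; fixed.
Sat(EF ((error ∧ ready) ∨ (AF error))) = {1, 4, 6}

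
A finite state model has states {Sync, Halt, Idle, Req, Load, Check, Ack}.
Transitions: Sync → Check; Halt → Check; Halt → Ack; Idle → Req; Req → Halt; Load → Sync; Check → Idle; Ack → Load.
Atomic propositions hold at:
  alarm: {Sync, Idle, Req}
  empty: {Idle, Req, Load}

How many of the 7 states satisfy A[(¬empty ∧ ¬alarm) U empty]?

Sat(¬empty) = {Sync, Halt, Check, Ack}
Sat(¬alarm) = {Halt, Load, Check, Ack}
Sat(¬empty ∧ ¬alarm) = {Halt, Check, Ack}
A[(¬empty ∧ ¬alarm) U empty]: least fixpoint, start Z0 = Sat(empty) = {Idle, Req, Load}, add states in Sat(¬empty ∧ ¬alarm) with every successor in Z. Z1 = {Idle, Req, Load, Check, Ack}; Z2 = {Halt, Idle, Req, Load, Check, Ack}; fixed.
Sat(A[(¬empty ∧ ¬alarm) U empty]) = {Halt, Idle, Req, Load, Check, Ack}
|Sat(A[(¬empty ∧ ¬alarm) U empty])| = |{Halt, Idle, Req, Load, Check, Ack}| = 6.

6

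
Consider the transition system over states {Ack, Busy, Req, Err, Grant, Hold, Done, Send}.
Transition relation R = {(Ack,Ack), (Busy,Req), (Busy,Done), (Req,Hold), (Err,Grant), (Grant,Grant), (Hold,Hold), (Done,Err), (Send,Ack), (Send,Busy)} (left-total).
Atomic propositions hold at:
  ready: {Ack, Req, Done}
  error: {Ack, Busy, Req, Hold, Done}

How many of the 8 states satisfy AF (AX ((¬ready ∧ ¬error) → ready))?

Sat(¬ready) = {Busy, Err, Grant, Hold, Send}
Sat(¬error) = {Err, Grant, Send}
Sat(¬ready ∧ ¬error) = {Err, Grant, Send}
Sat((¬ready ∧ ¬error) → ready) = {Ack, Busy, Req, Hold, Done}
Sat(AX ((¬ready ∧ ¬error) → ready)) = {s : every successor in {Ack, Busy, Req, Hold, Done}} = {Ack, Busy, Req, Hold, Send}
AF (AX ((¬ready ∧ ¬error) → ready)): least fixpoint, start Z0 = {Ack, Busy, Req, Hold, Send}, add states with every successor in Z. Already a fixed point.
Sat(AF (AX ((¬ready ∧ ¬error) → ready))) = {Ack, Busy, Req, Hold, Send}
|Sat(AF (AX ((¬ready ∧ ¬error) → ready)))| = |{Ack, Busy, Req, Hold, Send}| = 5.

5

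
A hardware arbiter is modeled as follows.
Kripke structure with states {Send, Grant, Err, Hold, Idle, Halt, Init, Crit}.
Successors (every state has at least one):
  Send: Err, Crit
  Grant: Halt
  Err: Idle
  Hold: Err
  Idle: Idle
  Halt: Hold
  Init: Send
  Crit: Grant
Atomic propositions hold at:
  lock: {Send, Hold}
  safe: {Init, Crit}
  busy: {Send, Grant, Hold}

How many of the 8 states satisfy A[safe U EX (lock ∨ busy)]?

Sat(lock ∨ busy) = {Send, Grant, Hold}
Sat(EX (lock ∨ busy)) = {s : some successor in {Send, Grant, Hold}} = {Halt, Init, Crit}
A[safe U EX (lock ∨ busy)]: least fixpoint, start Z0 = Sat(EX (lock ∨ busy)) = {Halt, Init, Crit}, add states in Sat(safe) with every successor in Z. Already a fixed point.
Sat(A[safe U EX (lock ∨ busy)]) = {Halt, Init, Crit}
|Sat(A[safe U EX (lock ∨ busy)])| = |{Halt, Init, Crit}| = 3.

3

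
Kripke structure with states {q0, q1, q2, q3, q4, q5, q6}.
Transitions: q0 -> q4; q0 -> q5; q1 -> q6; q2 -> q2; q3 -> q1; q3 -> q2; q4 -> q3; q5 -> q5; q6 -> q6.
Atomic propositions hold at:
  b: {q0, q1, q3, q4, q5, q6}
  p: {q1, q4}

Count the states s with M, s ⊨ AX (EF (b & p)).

Sat(b & p) = {q1, q4}
EF (b & p): least fixpoint, start Z0 = {q1, q4}, add states with some successor in Z. Z1 = {q0, q1, q3, q4}; fixed.
Sat(EF (b & p)) = {q0, q1, q3, q4}
Sat(AX (EF (b & p))) = {s : every successor in {q0, q1, q3, q4}} = {q4}
|Sat(AX (EF (b & p)))| = |{q4}| = 1.

1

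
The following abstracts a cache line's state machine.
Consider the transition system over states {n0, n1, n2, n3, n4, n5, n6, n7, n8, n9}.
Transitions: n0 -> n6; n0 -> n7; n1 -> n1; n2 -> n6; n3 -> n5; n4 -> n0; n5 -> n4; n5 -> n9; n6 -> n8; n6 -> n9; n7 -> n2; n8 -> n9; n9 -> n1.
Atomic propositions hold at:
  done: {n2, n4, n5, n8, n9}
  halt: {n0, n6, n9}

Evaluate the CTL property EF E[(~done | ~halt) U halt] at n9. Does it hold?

Sat(~done) = {n0, n1, n3, n6, n7}
Sat(~halt) = {n1, n2, n3, n4, n5, n7, n8}
Sat(~done | ~halt) = {n0, n1, n2, n3, n4, n5, n6, n7, n8}
E[(~done | ~halt) U halt]: least fixpoint, start Z0 = Sat(halt) = {n0, n6, n9}, add states in Sat(~done | ~halt) with some successor in Z. Z1 = {n0, n2, n4, n5, n6, n8, n9}; Z2 = {n0, n2, n3, n4, n5, n6, n7, n8, n9}; fixed.
Sat(E[(~done | ~halt) U halt]) = {n0, n2, n3, n4, n5, n6, n7, n8, n9}
EF E[(~done | ~halt) U halt]: least fixpoint, start Z0 = {n0, n2, n3, n4, n5, n6, n7, n8, n9}, add states with some successor in Z. Already a fixed point.
Sat(EF E[(~done | ~halt) U halt]) = {n0, n2, n3, n4, n5, n6, n7, n8, n9}
n9 ∈ Sat(EF E[(~done | ~halt) U halt]) = {n0, n2, n3, n4, n5, n6, n7, n8, n9}, so the formula holds at n9.

Yes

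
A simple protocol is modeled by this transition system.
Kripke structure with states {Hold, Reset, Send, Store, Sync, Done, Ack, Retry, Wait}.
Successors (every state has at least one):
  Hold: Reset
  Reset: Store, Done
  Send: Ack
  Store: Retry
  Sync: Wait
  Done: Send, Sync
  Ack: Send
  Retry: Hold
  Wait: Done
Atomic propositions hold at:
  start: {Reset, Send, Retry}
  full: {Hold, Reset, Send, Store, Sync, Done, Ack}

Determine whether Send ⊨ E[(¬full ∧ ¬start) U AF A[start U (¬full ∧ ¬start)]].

Sat(¬full) = {Retry, Wait}
Sat(¬start) = {Hold, Store, Sync, Done, Ack, Wait}
Sat(¬full ∧ ¬start) = {Wait}
A[start U (¬full ∧ ¬start)]: least fixpoint, start Z0 = Sat((¬full ∧ ¬start)) = {Wait}, add states in Sat(start) with every successor in Z. Already a fixed point.
Sat(A[start U (¬full ∧ ¬start)]) = {Wait}
AF A[start U (¬full ∧ ¬start)]: least fixpoint, start Z0 = {Wait}, add states with every successor in Z. Z1 = {Sync, Wait}; fixed.
Sat(AF A[start U (¬full ∧ ¬start)]) = {Sync, Wait}
E[(¬full ∧ ¬start) U AF A[start U (¬full ∧ ¬start)]]: least fixpoint, start Z0 = Sat(AF A[start U (¬full ∧ ¬start)]) = {Sync, Wait}, add states in Sat(¬full ∧ ¬start) with some successor in Z. Already a fixed point.
Sat(E[(¬full ∧ ¬start) U AF A[start U (¬full ∧ ¬start)]]) = {Sync, Wait}
Send ∉ Sat(E[(¬full ∧ ¬start) U AF A[start U (¬full ∧ ¬start)]]) = {Sync, Wait}, so the formula does not hold at Send.

No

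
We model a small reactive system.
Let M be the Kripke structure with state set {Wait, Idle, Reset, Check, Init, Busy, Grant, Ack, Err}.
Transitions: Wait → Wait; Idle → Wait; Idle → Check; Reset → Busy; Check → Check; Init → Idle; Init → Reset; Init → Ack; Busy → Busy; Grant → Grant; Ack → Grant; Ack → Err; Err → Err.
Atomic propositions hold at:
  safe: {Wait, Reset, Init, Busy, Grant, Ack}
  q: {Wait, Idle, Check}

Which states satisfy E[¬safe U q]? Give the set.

Sat(¬safe) = {Idle, Check, Err}
E[¬safe U q]: least fixpoint, start Z0 = Sat(q) = {Wait, Idle, Check}, add states in Sat(¬safe) with some successor in Z. Already a fixed point.
Sat(E[¬safe U q]) = {Wait, Idle, Check}

{Wait, Idle, Check}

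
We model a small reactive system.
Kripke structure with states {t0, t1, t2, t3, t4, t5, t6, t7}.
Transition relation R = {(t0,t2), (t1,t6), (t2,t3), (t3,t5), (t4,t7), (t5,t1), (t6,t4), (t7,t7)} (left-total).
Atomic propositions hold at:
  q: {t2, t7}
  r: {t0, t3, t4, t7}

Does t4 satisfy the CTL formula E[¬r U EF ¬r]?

Sat(¬r) = {t1, t2, t5, t6}
EF ¬r: least fixpoint, start Z0 = {t1, t2, t5, t6}, add states with some successor in Z. Z1 = {t0, t1, t2, t3, t5, t6}; fixed.
Sat(EF ¬r) = {t0, t1, t2, t3, t5, t6}
E[¬r U EF ¬r]: least fixpoint, start Z0 = Sat(EF ¬r) = {t0, t1, t2, t3, t5, t6}, add states in Sat(¬r) with some successor in Z. Already a fixed point.
Sat(E[¬r U EF ¬r]) = {t0, t1, t2, t3, t5, t6}
t4 ∉ Sat(E[¬r U EF ¬r]) = {t0, t1, t2, t3, t5, t6}, so the formula does not hold at t4.

No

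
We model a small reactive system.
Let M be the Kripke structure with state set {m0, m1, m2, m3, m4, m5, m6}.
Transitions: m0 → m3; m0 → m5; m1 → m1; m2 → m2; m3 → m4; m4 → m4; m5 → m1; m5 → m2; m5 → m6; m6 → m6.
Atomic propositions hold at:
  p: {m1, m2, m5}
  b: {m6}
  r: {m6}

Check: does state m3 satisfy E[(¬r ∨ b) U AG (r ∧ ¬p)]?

Sat(¬r) = {m0, m1, m2, m3, m4, m5}
Sat(¬r ∨ b) = {m0, m1, m2, m3, m4, m5, m6}
Sat(¬p) = {m0, m3, m4, m6}
Sat(r ∧ ¬p) = {m6}
AG (r ∧ ¬p): greatest fixpoint, start Z0 = {m6}, keep only states in Sat with every successor in Z. Already a fixed point.
Sat(AG (r ∧ ¬p)) = {m6}
E[(¬r ∨ b) U AG (r ∧ ¬p)]: least fixpoint, start Z0 = Sat(AG (r ∧ ¬p)) = {m6}, add states in Sat(¬r ∨ b) with some successor in Z. Z1 = {m5, m6}; Z2 = {m0, m5, m6}; fixed.
Sat(E[(¬r ∨ b) U AG (r ∧ ¬p)]) = {m0, m5, m6}
m3 ∉ Sat(E[(¬r ∨ b) U AG (r ∧ ¬p)]) = {m0, m5, m6}, so the formula does not hold at m3.

No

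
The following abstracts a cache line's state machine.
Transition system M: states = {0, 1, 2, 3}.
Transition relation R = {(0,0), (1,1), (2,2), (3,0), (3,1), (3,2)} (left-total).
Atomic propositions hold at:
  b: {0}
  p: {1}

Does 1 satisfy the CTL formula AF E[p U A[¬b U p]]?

Sat(¬b) = {1, 2, 3}
A[¬b U p]: least fixpoint, start Z0 = Sat(p) = {1}, add states in Sat(¬b) with every successor in Z. Already a fixed point.
Sat(A[¬b U p]) = {1}
E[p U A[¬b U p]]: least fixpoint, start Z0 = Sat(A[¬b U p]) = {1}, add states in Sat(p) with some successor in Z. Already a fixed point.
Sat(E[p U A[¬b U p]]) = {1}
AF E[p U A[¬b U p]]: least fixpoint, start Z0 = {1}, add states with every successor in Z. Already a fixed point.
Sat(AF E[p U A[¬b U p]]) = {1}
1 ∈ Sat(AF E[p U A[¬b U p]]) = {1}, so the formula holds at 1.

Yes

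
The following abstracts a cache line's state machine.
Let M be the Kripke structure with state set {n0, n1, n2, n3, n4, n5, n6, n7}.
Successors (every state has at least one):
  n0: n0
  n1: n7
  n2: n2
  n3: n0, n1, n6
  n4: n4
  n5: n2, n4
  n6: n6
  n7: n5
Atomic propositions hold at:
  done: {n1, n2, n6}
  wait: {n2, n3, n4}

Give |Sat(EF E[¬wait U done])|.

Sat(¬wait) = {n0, n1, n5, n6, n7}
E[¬wait U done]: least fixpoint, start Z0 = Sat(done) = {n1, n2, n6}, add states in Sat(¬wait) with some successor in Z. Z1 = {n1, n2, n5, n6}; Z2 = {n1, n2, n5, n6, n7}; fixed.
Sat(E[¬wait U done]) = {n1, n2, n5, n6, n7}
EF E[¬wait U done]: least fixpoint, start Z0 = {n1, n2, n5, n6, n7}, add states with some successor in Z. Z1 = {n1, n2, n3, n5, n6, n7}; fixed.
Sat(EF E[¬wait U done]) = {n1, n2, n3, n5, n6, n7}
|Sat(EF E[¬wait U done])| = |{n1, n2, n3, n5, n6, n7}| = 6.

6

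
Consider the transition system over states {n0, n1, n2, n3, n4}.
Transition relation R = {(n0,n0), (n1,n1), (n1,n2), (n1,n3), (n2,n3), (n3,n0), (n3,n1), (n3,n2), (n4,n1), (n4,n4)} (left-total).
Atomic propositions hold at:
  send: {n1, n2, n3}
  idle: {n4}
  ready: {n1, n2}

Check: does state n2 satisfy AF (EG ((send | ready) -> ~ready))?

Sat(send | ready) = {n1, n2, n3}
Sat(~ready) = {n0, n3, n4}
Sat((send | ready) -> ~ready) = {n0, n3, n4}
EG ((send | ready) -> ~ready): greatest fixpoint, start Z0 = {n0, n3, n4}, keep only states in Sat with some successor in Z. Already a fixed point.
Sat(EG ((send | ready) -> ~ready)) = {n0, n3, n4}
AF (EG ((send | ready) -> ~ready)): least fixpoint, start Z0 = {n0, n3, n4}, add states with every successor in Z. Z1 = {n0, n2, n3, n4}; fixed.
Sat(AF (EG ((send | ready) -> ~ready))) = {n0, n2, n3, n4}
n2 ∈ Sat(AF (EG ((send | ready) -> ~ready))) = {n0, n2, n3, n4}, so the formula holds at n2.

Yes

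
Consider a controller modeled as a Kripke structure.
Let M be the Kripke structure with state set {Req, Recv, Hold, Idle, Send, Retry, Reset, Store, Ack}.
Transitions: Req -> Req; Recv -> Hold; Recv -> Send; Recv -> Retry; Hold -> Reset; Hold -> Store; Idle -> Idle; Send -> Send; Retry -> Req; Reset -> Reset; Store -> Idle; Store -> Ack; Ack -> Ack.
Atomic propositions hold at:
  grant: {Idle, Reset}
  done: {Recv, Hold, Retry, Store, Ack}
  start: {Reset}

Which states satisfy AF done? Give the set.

{Recv, Hold, Retry, Store, Ack}

AF done: least fixpoint, start Z0 = {Recv, Hold, Retry, Store, Ack}, add states with every successor in Z. Already a fixed point.
Sat(AF done) = {Recv, Hold, Retry, Store, Ack}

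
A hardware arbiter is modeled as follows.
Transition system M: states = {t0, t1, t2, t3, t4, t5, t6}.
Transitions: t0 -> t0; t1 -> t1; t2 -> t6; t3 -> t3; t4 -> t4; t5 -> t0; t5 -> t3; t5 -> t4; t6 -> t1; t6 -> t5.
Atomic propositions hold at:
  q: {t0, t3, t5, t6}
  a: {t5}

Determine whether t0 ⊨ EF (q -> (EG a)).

EG a: greatest fixpoint, start Z0 = {t5}, keep only states in Sat with some successor in Z. Z1 = ∅; fixed.
Sat(EG a) = ∅
Sat(q -> (EG a)) = {t1, t2, t4}
EF (q -> (EG a)): least fixpoint, start Z0 = {t1, t2, t4}, add states with some successor in Z. Z1 = {t1, t2, t4, t5, t6}; fixed.
Sat(EF (q -> (EG a))) = {t1, t2, t4, t5, t6}
t0 ∉ Sat(EF (q -> (EG a))) = {t1, t2, t4, t5, t6}, so the formula does not hold at t0.

No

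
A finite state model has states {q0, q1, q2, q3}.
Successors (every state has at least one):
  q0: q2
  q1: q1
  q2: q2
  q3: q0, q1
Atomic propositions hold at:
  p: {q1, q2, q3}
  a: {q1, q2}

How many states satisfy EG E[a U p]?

3

E[a U p]: least fixpoint, start Z0 = Sat(p) = {q1, q2, q3}, add states in Sat(a) with some successor in Z. Already a fixed point.
Sat(E[a U p]) = {q1, q2, q3}
EG E[a U p]: greatest fixpoint, start Z0 = {q1, q2, q3}, keep only states in Sat with some successor in Z. Already a fixed point.
Sat(EG E[a U p]) = {q1, q2, q3}
|Sat(EG E[a U p])| = |{q1, q2, q3}| = 3.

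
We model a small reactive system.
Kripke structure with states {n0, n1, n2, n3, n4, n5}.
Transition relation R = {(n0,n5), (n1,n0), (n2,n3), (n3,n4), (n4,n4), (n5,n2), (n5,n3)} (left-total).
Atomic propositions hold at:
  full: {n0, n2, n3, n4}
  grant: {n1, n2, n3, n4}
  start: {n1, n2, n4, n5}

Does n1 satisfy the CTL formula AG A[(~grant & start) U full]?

Sat(~grant) = {n0, n5}
Sat(~grant & start) = {n5}
A[(~grant & start) U full]: least fixpoint, start Z0 = Sat(full) = {n0, n2, n3, n4}, add states in Sat(~grant & start) with every successor in Z. Z1 = {n0, n2, n3, n4, n5}; fixed.
Sat(A[(~grant & start) U full]) = {n0, n2, n3, n4, n5}
AG A[(~grant & start) U full]: greatest fixpoint, start Z0 = {n0, n2, n3, n4, n5}, keep only states in Sat with every successor in Z. Already a fixed point.
Sat(AG A[(~grant & start) U full]) = {n0, n2, n3, n4, n5}
n1 ∉ Sat(AG A[(~grant & start) U full]) = {n0, n2, n3, n4, n5}, so the formula does not hold at n1.

No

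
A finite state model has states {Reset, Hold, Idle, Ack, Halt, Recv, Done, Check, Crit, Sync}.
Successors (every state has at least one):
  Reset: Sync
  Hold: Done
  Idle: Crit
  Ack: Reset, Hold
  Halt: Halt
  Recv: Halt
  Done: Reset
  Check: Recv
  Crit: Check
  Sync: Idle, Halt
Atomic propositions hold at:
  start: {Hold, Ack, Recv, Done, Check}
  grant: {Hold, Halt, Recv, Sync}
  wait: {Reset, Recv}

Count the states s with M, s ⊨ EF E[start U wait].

9

E[start U wait]: least fixpoint, start Z0 = Sat(wait) = {Reset, Recv}, add states in Sat(start) with some successor in Z. Z1 = {Reset, Ack, Recv, Done, Check}; Z2 = {Reset, Hold, Ack, Recv, Done, Check}; fixed.
Sat(E[start U wait]) = {Reset, Hold, Ack, Recv, Done, Check}
EF E[start U wait]: least fixpoint, start Z0 = {Reset, Hold, Ack, Recv, Done, Check}, add states with some successor in Z. Z1 = {Reset, Hold, Ack, Recv, Done, Check, Crit}; Z2 = {Reset, Hold, Idle, Ack, Recv, Done, Check, Crit}; Z3 = {Reset, Hold, Idle, Ack, Recv, Done, Check, Crit, Sync}; fixed.
Sat(EF E[start U wait]) = {Reset, Hold, Idle, Ack, Recv, Done, Check, Crit, Sync}
|Sat(EF E[start U wait])| = |{Reset, Hold, Idle, Ack, Recv, Done, Check, Crit, Sync}| = 9.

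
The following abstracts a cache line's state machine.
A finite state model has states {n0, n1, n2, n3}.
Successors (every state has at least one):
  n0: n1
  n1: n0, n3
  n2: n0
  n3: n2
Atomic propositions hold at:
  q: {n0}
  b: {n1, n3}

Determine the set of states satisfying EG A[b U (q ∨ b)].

{n0, n1}

Sat(q ∨ b) = {n0, n1, n3}
A[b U (q ∨ b)]: least fixpoint, start Z0 = Sat((q ∨ b)) = {n0, n1, n3}, add states in Sat(b) with every successor in Z. Already a fixed point.
Sat(A[b U (q ∨ b)]) = {n0, n1, n3}
EG A[b U (q ∨ b)]: greatest fixpoint, start Z0 = {n0, n1, n3}, keep only states in Sat with some successor in Z. Z1 = {n0, n1}; fixed.
Sat(EG A[b U (q ∨ b)]) = {n0, n1}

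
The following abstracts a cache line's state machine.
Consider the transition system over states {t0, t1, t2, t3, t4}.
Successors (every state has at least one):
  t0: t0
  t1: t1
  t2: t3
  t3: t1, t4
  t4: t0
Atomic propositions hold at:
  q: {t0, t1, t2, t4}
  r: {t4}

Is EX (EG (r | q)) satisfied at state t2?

Sat(r | q) = {t0, t1, t2, t4}
EG (r | q): greatest fixpoint, start Z0 = {t0, t1, t2, t4}, keep only states in Sat with some successor in Z. Z1 = {t0, t1, t4}; fixed.
Sat(EG (r | q)) = {t0, t1, t4}
Sat(EX (EG (r | q))) = {s : some successor in {t0, t1, t4}} = {t0, t1, t3, t4}
t2 ∉ Sat(EX (EG (r | q))) = {t0, t1, t3, t4}, so the formula does not hold at t2.

No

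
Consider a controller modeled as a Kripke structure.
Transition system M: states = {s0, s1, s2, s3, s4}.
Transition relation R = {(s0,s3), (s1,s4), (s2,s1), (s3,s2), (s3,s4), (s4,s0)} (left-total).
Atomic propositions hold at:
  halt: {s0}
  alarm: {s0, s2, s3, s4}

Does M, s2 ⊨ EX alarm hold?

Sat(EX alarm) = {s : some successor in {s0, s2, s3, s4}} = {s0, s1, s3, s4}
s2 ∉ Sat(EX alarm) = {s0, s1, s3, s4}, so the formula does not hold at s2.

No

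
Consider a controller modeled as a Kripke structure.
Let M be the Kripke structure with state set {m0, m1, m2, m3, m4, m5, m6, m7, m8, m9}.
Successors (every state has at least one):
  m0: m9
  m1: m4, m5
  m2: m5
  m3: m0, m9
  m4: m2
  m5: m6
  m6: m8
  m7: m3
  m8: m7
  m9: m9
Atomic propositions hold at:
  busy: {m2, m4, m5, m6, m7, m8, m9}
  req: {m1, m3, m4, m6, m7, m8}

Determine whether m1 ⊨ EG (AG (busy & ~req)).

No

Sat(~req) = {m0, m2, m5, m9}
Sat(busy & ~req) = {m2, m5, m9}
AG (busy & ~req): greatest fixpoint, start Z0 = {m2, m5, m9}, keep only states in Sat with every successor in Z. Z1 = {m2, m9}; Z2 = {m9}; fixed.
Sat(AG (busy & ~req)) = {m9}
EG (AG (busy & ~req)): greatest fixpoint, start Z0 = {m9}, keep only states in Sat with some successor in Z. Already a fixed point.
Sat(EG (AG (busy & ~req))) = {m9}
m1 ∉ Sat(EG (AG (busy & ~req))) = {m9}, so the formula does not hold at m1.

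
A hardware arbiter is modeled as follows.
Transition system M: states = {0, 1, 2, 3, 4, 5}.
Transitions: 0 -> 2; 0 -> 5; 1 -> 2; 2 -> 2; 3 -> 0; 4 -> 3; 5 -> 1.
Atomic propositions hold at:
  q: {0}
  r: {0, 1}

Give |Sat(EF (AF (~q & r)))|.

5

Sat(~q) = {1, 2, 3, 4, 5}
Sat(~q & r) = {1}
AF (~q & r): least fixpoint, start Z0 = {1}, add states with every successor in Z. Z1 = {1, 5}; fixed.
Sat(AF (~q & r)) = {1, 5}
EF (AF (~q & r)): least fixpoint, start Z0 = {1, 5}, add states with some successor in Z. Z1 = {0, 1, 5}; Z2 = {0, 1, 3, 5}; Z3 = {0, 1, 3, 4, 5}; fixed.
Sat(EF (AF (~q & r))) = {0, 1, 3, 4, 5}
|Sat(EF (AF (~q & r)))| = |{0, 1, 3, 4, 5}| = 5.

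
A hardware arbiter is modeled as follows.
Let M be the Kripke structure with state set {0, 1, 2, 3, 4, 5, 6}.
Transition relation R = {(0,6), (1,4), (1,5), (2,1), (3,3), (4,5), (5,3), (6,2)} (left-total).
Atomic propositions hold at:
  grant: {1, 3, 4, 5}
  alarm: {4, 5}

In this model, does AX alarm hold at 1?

Yes

Sat(AX alarm) = {s : every successor in {4, 5}} = {1, 4}
1 ∈ Sat(AX alarm) = {1, 4}, so the formula holds at 1.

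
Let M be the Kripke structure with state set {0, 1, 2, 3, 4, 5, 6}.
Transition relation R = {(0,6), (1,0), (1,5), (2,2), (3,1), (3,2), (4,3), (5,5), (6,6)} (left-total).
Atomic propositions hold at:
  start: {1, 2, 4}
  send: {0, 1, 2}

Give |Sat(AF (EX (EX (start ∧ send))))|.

3

Sat(start ∧ send) = {1, 2}
Sat(EX (start ∧ send)) = {s : some successor in {1, 2}} = {2, 3}
Sat(EX (EX (start ∧ send))) = {s : some successor in {2, 3}} = {2, 3, 4}
AF (EX (EX (start ∧ send))): least fixpoint, start Z0 = {2, 3, 4}, add states with every successor in Z. Already a fixed point.
Sat(AF (EX (EX (start ∧ send)))) = {2, 3, 4}
|Sat(AF (EX (EX (start ∧ send))))| = |{2, 3, 4}| = 3.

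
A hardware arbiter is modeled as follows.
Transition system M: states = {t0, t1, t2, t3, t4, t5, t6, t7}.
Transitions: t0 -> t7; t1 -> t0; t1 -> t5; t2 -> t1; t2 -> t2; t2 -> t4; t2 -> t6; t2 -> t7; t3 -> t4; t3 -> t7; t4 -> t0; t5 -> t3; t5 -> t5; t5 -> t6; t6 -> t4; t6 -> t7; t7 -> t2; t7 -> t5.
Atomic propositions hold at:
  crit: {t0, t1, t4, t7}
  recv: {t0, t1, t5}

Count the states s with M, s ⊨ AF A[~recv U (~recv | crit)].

7

Sat(~recv) = {t2, t3, t4, t6, t7}
Sat(~recv | crit) = {t0, t1, t2, t3, t4, t6, t7}
A[~recv U (~recv | crit)]: least fixpoint, start Z0 = Sat((~recv | crit)) = {t0, t1, t2, t3, t4, t6, t7}, add states in Sat(~recv) with every successor in Z. Already a fixed point.
Sat(A[~recv U (~recv | crit)]) = {t0, t1, t2, t3, t4, t6, t7}
AF A[~recv U (~recv | crit)]: least fixpoint, start Z0 = {t0, t1, t2, t3, t4, t6, t7}, add states with every successor in Z. Already a fixed point.
Sat(AF A[~recv U (~recv | crit)]) = {t0, t1, t2, t3, t4, t6, t7}
|Sat(AF A[~recv U (~recv | crit)])| = |{t0, t1, t2, t3, t4, t6, t7}| = 7.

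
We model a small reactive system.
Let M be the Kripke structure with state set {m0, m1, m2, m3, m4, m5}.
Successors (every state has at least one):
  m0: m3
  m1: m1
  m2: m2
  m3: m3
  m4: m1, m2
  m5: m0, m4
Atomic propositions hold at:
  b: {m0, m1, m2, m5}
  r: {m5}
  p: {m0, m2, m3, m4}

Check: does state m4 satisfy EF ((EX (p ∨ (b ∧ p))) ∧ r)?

No

Sat(b ∧ p) = {m0, m2}
Sat(p ∨ (b ∧ p)) = {m0, m2, m3, m4}
Sat(EX (p ∨ (b ∧ p))) = {s : some successor in {m0, m2, m3, m4}} = {m0, m2, m3, m4, m5}
Sat((EX (p ∨ (b ∧ p))) ∧ r) = {m5}
EF ((EX (p ∨ (b ∧ p))) ∧ r): least fixpoint, start Z0 = {m5}, add states with some successor in Z. Already a fixed point.
Sat(EF ((EX (p ∨ (b ∧ p))) ∧ r)) = {m5}
m4 ∉ Sat(EF ((EX (p ∨ (b ∧ p))) ∧ r)) = {m5}, so the formula does not hold at m4.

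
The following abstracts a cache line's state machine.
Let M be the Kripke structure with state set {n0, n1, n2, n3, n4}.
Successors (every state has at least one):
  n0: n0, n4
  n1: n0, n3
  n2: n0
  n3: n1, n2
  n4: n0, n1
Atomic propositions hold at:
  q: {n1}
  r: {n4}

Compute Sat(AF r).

AF r: least fixpoint, start Z0 = {n4}, add states with every successor in Z. Already a fixed point.
Sat(AF r) = {n4}

{n4}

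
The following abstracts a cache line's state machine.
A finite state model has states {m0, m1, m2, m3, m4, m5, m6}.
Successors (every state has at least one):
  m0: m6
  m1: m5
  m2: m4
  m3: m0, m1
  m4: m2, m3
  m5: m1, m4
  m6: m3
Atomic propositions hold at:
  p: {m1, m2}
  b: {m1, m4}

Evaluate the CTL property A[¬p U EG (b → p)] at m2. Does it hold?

No

Sat(¬p) = {m0, m3, m4, m5, m6}
Sat(b → p) = {m0, m1, m2, m3, m5, m6}
EG (b → p): greatest fixpoint, start Z0 = {m0, m1, m2, m3, m5, m6}, keep only states in Sat with some successor in Z. Z1 = {m0, m1, m3, m5, m6}; fixed.
Sat(EG (b → p)) = {m0, m1, m3, m5, m6}
A[¬p U EG (b → p)]: least fixpoint, start Z0 = Sat(EG (b → p)) = {m0, m1, m3, m5, m6}, add states in Sat(¬p) with every successor in Z. Already a fixed point.
Sat(A[¬p U EG (b → p)]) = {m0, m1, m3, m5, m6}
m2 ∉ Sat(A[¬p U EG (b → p)]) = {m0, m1, m3, m5, m6}, so the formula does not hold at m2.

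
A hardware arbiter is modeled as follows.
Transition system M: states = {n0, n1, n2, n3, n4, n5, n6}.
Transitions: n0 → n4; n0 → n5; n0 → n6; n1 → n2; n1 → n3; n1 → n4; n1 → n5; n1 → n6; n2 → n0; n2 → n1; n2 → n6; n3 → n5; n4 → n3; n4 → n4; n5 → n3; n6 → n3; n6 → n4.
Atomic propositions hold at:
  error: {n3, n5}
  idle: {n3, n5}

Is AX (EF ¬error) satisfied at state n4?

No

Sat(¬error) = {n0, n1, n2, n4, n6}
EF ¬error: least fixpoint, start Z0 = {n0, n1, n2, n4, n6}, add states with some successor in Z. Already a fixed point.
Sat(EF ¬error) = {n0, n1, n2, n4, n6}
Sat(AX (EF ¬error)) = {s : every successor in {n0, n1, n2, n4, n6}} = {n2}
n4 ∉ Sat(AX (EF ¬error)) = {n2}, so the formula does not hold at n4.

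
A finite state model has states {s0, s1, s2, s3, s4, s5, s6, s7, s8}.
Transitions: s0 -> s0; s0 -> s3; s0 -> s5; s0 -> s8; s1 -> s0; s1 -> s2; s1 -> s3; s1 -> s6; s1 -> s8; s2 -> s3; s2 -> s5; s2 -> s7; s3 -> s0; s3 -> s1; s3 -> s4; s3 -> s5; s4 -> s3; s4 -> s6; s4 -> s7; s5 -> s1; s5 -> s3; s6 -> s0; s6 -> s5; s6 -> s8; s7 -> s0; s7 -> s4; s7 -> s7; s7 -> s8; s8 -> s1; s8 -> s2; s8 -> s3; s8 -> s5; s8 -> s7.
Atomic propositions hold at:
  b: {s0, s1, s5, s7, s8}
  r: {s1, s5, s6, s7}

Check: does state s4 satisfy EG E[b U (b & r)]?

Sat(b & r) = {s1, s5, s7}
E[b U (b & r)]: least fixpoint, start Z0 = Sat((b & r)) = {s1, s5, s7}, add states in Sat(b) with some successor in Z. Z1 = {s0, s1, s5, s7, s8}; fixed.
Sat(E[b U (b & r)]) = {s0, s1, s5, s7, s8}
EG E[b U (b & r)]: greatest fixpoint, start Z0 = {s0, s1, s5, s7, s8}, keep only states in Sat with some successor in Z. Already a fixed point.
Sat(EG E[b U (b & r)]) = {s0, s1, s5, s7, s8}
s4 ∉ Sat(EG E[b U (b & r)]) = {s0, s1, s5, s7, s8}, so the formula does not hold at s4.

No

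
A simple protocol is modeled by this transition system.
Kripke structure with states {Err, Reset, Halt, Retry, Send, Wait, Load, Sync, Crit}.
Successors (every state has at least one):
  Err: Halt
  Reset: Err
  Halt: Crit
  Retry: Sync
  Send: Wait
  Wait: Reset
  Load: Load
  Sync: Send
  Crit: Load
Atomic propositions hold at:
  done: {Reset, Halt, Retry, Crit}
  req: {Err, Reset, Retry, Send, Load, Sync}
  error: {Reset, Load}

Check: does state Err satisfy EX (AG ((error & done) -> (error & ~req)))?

Sat(error & done) = {Reset}
Sat(~req) = {Halt, Wait, Crit}
Sat(error & ~req) = ∅
Sat((error & done) -> (error & ~req)) = {Err, Halt, Retry, Send, Wait, Load, Sync, Crit}
AG ((error & done) -> (error & ~req)): greatest fixpoint, start Z0 = {Err, Halt, Retry, Send, Wait, Load, Sync, Crit}, keep only states in Sat with every successor in Z. Z1 = {Err, Halt, Retry, Send, Load, Sync, Crit}; Z2 = {Err, Halt, Retry, Load, Sync, Crit}; Z3 = {Err, Halt, Retry, Load, Crit}; Z4 = {Err, Halt, Load, Crit}; fixed.
Sat(AG ((error & done) -> (error & ~req))) = {Err, Halt, Load, Crit}
Sat(EX (AG ((error & done) -> (error & ~req)))) = {s : some successor in {Err, Halt, Load, Crit}} = {Err, Reset, Halt, Load, Crit}
Err ∈ Sat(EX (AG ((error & done) -> (error & ~req)))) = {Err, Reset, Halt, Load, Crit}, so the formula holds at Err.

Yes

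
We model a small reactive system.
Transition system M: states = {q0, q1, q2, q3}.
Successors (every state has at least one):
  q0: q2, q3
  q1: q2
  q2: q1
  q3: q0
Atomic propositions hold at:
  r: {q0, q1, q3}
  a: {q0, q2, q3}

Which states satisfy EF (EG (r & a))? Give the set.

Sat(r & a) = {q0, q3}
EG (r & a): greatest fixpoint, start Z0 = {q0, q3}, keep only states in Sat with some successor in Z. Already a fixed point.
Sat(EG (r & a)) = {q0, q3}
EF (EG (r & a)): least fixpoint, start Z0 = {q0, q3}, add states with some successor in Z. Already a fixed point.
Sat(EF (EG (r & a))) = {q0, q3}

{q0, q3}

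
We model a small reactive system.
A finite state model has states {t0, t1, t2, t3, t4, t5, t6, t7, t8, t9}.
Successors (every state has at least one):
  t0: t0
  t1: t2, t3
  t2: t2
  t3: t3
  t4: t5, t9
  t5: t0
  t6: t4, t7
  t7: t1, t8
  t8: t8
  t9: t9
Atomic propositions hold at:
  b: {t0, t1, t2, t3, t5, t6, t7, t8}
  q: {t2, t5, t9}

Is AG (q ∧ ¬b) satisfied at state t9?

Sat(¬b) = {t4, t9}
Sat(q ∧ ¬b) = {t9}
AG (q ∧ ¬b): greatest fixpoint, start Z0 = {t9}, keep only states in Sat with every successor in Z. Already a fixed point.
Sat(AG (q ∧ ¬b)) = {t9}
t9 ∈ Sat(AG (q ∧ ¬b)) = {t9}, so the formula holds at t9.

Yes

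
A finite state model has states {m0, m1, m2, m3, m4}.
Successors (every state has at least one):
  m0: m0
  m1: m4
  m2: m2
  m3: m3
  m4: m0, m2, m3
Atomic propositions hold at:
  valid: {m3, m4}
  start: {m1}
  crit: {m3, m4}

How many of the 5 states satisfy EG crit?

EG crit: greatest fixpoint, start Z0 = {m3, m4}, keep only states in Sat with some successor in Z. Already a fixed point.
Sat(EG crit) = {m3, m4}
|Sat(EG crit)| = |{m3, m4}| = 2.

2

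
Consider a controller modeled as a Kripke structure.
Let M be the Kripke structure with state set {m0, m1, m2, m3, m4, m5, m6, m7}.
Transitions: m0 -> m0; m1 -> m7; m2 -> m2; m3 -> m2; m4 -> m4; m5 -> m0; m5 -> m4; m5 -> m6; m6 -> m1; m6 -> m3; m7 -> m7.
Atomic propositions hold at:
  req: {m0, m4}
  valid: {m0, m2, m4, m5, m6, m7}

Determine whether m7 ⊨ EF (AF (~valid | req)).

No

Sat(~valid) = {m1, m3}
Sat(~valid | req) = {m0, m1, m3, m4}
AF (~valid | req): least fixpoint, start Z0 = {m0, m1, m3, m4}, add states with every successor in Z. Z1 = {m0, m1, m3, m4, m6}; Z2 = {m0, m1, m3, m4, m5, m6}; fixed.
Sat(AF (~valid | req)) = {m0, m1, m3, m4, m5, m6}
EF (AF (~valid | req)): least fixpoint, start Z0 = {m0, m1, m3, m4, m5, m6}, add states with some successor in Z. Already a fixed point.
Sat(EF (AF (~valid | req))) = {m0, m1, m3, m4, m5, m6}
m7 ∉ Sat(EF (AF (~valid | req))) = {m0, m1, m3, m4, m5, m6}, so the formula does not hold at m7.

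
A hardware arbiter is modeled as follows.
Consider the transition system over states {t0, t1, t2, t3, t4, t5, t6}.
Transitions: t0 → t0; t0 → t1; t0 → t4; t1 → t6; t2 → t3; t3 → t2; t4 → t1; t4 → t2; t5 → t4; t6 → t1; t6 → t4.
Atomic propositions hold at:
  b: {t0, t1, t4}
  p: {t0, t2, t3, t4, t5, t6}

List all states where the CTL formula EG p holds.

{t0, t2, t3, t4, t5, t6}

EG p: greatest fixpoint, start Z0 = {t0, t2, t3, t4, t5, t6}, keep only states in Sat with some successor in Z. Already a fixed point.
Sat(EG p) = {t0, t2, t3, t4, t5, t6}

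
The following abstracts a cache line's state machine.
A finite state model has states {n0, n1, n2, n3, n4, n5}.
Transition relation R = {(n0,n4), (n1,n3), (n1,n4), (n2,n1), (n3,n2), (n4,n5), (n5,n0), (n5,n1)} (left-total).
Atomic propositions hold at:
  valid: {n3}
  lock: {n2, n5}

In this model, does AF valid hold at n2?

No

AF valid: least fixpoint, start Z0 = {n3}, add states with every successor in Z. Already a fixed point.
Sat(AF valid) = {n3}
n2 ∉ Sat(AF valid) = {n3}, so the formula does not hold at n2.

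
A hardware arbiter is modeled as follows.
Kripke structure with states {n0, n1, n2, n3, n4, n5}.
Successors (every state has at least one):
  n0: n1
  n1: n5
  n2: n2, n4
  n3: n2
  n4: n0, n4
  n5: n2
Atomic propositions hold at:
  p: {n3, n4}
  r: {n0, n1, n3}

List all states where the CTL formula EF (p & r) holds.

{n3}

Sat(p & r) = {n3}
EF (p & r): least fixpoint, start Z0 = {n3}, add states with some successor in Z. Already a fixed point.
Sat(EF (p & r)) = {n3}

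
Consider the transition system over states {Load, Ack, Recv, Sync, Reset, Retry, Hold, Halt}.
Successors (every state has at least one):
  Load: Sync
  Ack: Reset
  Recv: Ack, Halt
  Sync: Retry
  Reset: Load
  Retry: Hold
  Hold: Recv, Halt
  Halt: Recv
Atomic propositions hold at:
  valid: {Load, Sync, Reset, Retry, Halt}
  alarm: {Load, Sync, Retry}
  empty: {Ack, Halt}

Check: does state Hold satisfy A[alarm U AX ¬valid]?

No

Sat(¬valid) = {Ack, Recv, Hold}
Sat(AX ¬valid) = {s : every successor in {Ack, Recv, Hold}} = {Retry, Halt}
A[alarm U AX ¬valid]: least fixpoint, start Z0 = Sat(AX ¬valid) = {Retry, Halt}, add states in Sat(alarm) with every successor in Z. Z1 = {Sync, Retry, Halt}; Z2 = {Load, Sync, Retry, Halt}; fixed.
Sat(A[alarm U AX ¬valid]) = {Load, Sync, Retry, Halt}
Hold ∉ Sat(A[alarm U AX ¬valid]) = {Load, Sync, Retry, Halt}, so the formula does not hold at Hold.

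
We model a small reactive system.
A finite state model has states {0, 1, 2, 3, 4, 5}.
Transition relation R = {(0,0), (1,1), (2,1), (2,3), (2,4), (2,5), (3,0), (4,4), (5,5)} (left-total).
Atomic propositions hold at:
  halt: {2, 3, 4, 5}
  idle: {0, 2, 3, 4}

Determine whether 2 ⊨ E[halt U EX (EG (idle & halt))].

Sat(idle & halt) = {2, 3, 4}
EG (idle & halt): greatest fixpoint, start Z0 = {2, 3, 4}, keep only states in Sat with some successor in Z. Z1 = {2, 4}; fixed.
Sat(EG (idle & halt)) = {2, 4}
Sat(EX (EG (idle & halt))) = {s : some successor in {2, 4}} = {2, 4}
E[halt U EX (EG (idle & halt))]: least fixpoint, start Z0 = Sat(EX (EG (idle & halt))) = {2, 4}, add states in Sat(halt) with some successor in Z. Already a fixed point.
Sat(E[halt U EX (EG (idle & halt))]) = {2, 4}
2 ∈ Sat(E[halt U EX (EG (idle & halt))]) = {2, 4}, so the formula holds at 2.

Yes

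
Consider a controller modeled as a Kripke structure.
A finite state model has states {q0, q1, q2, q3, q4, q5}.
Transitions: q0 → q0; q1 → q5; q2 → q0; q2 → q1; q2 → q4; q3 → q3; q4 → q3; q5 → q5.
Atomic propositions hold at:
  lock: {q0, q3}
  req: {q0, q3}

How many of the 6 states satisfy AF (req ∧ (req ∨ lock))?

Sat(req ∨ lock) = {q0, q3}
Sat(req ∧ (req ∨ lock)) = {q0, q3}
AF (req ∧ (req ∨ lock)): least fixpoint, start Z0 = {q0, q3}, add states with every successor in Z. Z1 = {q0, q3, q4}; fixed.
Sat(AF (req ∧ (req ∨ lock))) = {q0, q3, q4}
|Sat(AF (req ∧ (req ∨ lock)))| = |{q0, q3, q4}| = 3.

3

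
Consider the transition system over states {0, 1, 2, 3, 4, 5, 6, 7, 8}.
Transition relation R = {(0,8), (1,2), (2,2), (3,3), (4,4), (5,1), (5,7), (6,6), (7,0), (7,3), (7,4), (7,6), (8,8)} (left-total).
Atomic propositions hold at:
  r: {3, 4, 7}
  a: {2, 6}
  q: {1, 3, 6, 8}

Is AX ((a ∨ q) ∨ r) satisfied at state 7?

Sat(a ∨ q) = {1, 2, 3, 6, 8}
Sat((a ∨ q) ∨ r) = {1, 2, 3, 4, 6, 7, 8}
Sat(AX ((a ∨ q) ∨ r)) = {s : every successor in {1, 2, 3, 4, 6, 7, 8}} = {0, 1, 2, 3, 4, 5, 6, 8}
7 ∉ Sat(AX ((a ∨ q) ∨ r)) = {0, 1, 2, 3, 4, 5, 6, 8}, so the formula does not hold at 7.

No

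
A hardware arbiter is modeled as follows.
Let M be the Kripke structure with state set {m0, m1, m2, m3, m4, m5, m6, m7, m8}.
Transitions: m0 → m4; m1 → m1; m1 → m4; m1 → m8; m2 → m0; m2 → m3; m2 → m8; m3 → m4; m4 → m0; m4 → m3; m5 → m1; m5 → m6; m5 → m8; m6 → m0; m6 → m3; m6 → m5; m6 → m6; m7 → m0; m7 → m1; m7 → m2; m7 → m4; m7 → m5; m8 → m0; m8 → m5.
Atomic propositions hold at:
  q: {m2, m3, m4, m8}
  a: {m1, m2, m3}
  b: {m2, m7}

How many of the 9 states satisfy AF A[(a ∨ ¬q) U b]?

Sat(¬q) = {m0, m1, m5, m6, m7}
Sat(a ∨ ¬q) = {m0, m1, m2, m3, m5, m6, m7}
A[(a ∨ ¬q) U b]: least fixpoint, start Z0 = Sat(b) = {m2, m7}, add states in Sat(a ∨ ¬q) with every successor in Z. Already a fixed point.
Sat(A[(a ∨ ¬q) U b]) = {m2, m7}
AF A[(a ∨ ¬q) U b]: least fixpoint, start Z0 = {m2, m7}, add states with every successor in Z. Already a fixed point.
Sat(AF A[(a ∨ ¬q) U b]) = {m2, m7}
|Sat(AF A[(a ∨ ¬q) U b])| = |{m2, m7}| = 2.

2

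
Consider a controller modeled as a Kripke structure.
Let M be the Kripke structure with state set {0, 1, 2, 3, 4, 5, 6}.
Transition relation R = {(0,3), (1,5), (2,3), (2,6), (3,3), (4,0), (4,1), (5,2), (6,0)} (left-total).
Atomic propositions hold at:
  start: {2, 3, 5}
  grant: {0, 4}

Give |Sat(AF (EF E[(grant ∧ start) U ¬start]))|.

Sat(grant ∧ start) = ∅
Sat(¬start) = {0, 1, 4, 6}
E[(grant ∧ start) U ¬start]: least fixpoint, start Z0 = Sat(¬start) = {0, 1, 4, 6}, add states in Sat(grant ∧ start) with some successor in Z. Already a fixed point.
Sat(E[(grant ∧ start) U ¬start]) = {0, 1, 4, 6}
EF E[(grant ∧ start) U ¬start]: least fixpoint, start Z0 = {0, 1, 4, 6}, add states with some successor in Z. Z1 = {0, 1, 2, 4, 6}; Z2 = {0, 1, 2, 4, 5, 6}; fixed.
Sat(EF E[(grant ∧ start) U ¬start]) = {0, 1, 2, 4, 5, 6}
AF (EF E[(grant ∧ start) U ¬start]): least fixpoint, start Z0 = {0, 1, 2, 4, 5, 6}, add states with every successor in Z. Already a fixed point.
Sat(AF (EF E[(grant ∧ start) U ¬start])) = {0, 1, 2, 4, 5, 6}
|Sat(AF (EF E[(grant ∧ start) U ¬start]))| = |{0, 1, 2, 4, 5, 6}| = 6.

6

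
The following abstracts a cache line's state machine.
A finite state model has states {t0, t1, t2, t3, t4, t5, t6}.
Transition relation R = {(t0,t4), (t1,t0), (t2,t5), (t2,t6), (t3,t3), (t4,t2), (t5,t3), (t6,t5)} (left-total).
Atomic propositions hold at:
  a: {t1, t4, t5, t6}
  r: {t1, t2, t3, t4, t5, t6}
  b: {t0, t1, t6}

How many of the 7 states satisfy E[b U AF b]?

AF b: least fixpoint, start Z0 = {t0, t1, t6}, add states with every successor in Z. Already a fixed point.
Sat(AF b) = {t0, t1, t6}
E[b U AF b]: least fixpoint, start Z0 = Sat(AF b) = {t0, t1, t6}, add states in Sat(b) with some successor in Z. Already a fixed point.
Sat(E[b U AF b]) = {t0, t1, t6}
|Sat(E[b U AF b])| = |{t0, t1, t6}| = 3.

3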